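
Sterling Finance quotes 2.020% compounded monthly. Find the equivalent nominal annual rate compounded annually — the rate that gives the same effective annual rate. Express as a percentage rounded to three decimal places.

2.039%

EAR = (1 + 0.02020/12)^12 − 1 = 0.020388.
Compounded annually, the equivalent nominal rate is the EAR itself: 2.039%.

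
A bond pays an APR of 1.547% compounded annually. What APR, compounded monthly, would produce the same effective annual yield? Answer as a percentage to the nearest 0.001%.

Compounded annually, EAR = nominal = 0.015470.
Solve (1 + r/12)^12 = 1.015470: r/12 = 1.015470^(1/12) − 1 = 0.001280, so r = 0.015361 = 1.536%.

1.536%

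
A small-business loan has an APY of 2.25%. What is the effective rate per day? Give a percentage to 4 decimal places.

0.0061%

The per-day rate i satisfies (1 + i)^365 = 1 + 0.0225.
i = 1.0225^(1/365) − 1 = 0.0000610 = 0.0061%.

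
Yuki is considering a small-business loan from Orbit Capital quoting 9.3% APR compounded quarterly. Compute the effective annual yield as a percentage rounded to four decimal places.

EAR = (1 + 0.093/4)^4 − 1.
= (1 + 0.023250)^4 − 1 = 1.096294 − 1 = 9.6294%.

9.6294%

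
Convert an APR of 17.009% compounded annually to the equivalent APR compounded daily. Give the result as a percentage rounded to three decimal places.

Compounded annually, EAR = nominal = 0.170090.
Solve (1 + r/365)^365 = 1.170090: r/365 = 1.170090^(1/365) − 1 = 0.000430, so r = 0.157114 = 15.711%.

15.711%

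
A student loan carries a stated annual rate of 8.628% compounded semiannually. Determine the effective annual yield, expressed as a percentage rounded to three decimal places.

EAR = (1 + 0.08628/2)^2 − 1.
= 1.088141 − 1 = 8.814%.

8.814%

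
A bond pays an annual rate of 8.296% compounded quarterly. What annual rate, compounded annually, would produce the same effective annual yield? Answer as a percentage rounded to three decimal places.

8.558%

EAR = (1 + 0.08296/4)^4 − 1 = 0.085577.
Compounded annually, the equivalent nominal rate is the EAR itself: 8.558%.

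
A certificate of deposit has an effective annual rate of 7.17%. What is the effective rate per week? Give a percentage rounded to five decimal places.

The per-week rate i satisfies (1 + i)^52 = 1 + 0.0717.
i = 1.0717^(1/52) − 1 = 0.0013325 = 0.13325%.

0.13325%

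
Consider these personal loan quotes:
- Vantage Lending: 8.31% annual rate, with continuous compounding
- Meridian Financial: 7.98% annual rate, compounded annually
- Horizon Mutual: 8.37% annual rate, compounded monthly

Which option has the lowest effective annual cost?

Vantage Lending: e^0.0831 − 1 = 8.665%
Meridian Financial: compounded annually, EAR = 7.980%
Horizon Mutual: (1 + 0.0837/12)^12 − 1 = 8.699%
The lowest effective annual rate is Meridian Financial at 7.980%.

Meridian Financial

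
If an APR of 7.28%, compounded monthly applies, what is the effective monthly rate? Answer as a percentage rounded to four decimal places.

With a nominal annual rate compounded monthly, the periodic rate is the nominal rate divided by 12.
i = 0.0728 / 12 = 0.0060667 = 0.6067%.

0.6067%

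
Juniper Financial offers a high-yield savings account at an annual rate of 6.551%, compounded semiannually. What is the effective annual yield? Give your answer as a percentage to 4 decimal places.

EAR = (1 + 0.06551/2)^2 − 1.
= (1 + 0.032755)^2 − 1 = 1.066583 − 1 = 6.6583%.

6.6583%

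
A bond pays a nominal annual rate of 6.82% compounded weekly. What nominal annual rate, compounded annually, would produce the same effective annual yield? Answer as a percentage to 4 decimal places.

7.0532%

EAR = (1 + 0.0682/52)^52 − 1 = 0.070532.
Compounded annually, the equivalent nominal rate is the EAR itself: 7.0532%.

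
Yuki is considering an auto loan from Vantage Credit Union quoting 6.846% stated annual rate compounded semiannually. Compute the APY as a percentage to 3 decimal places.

6.963%

EAR = (1 + 0.06846/2)^2 − 1.
= 1.069632 − 1 = 6.963%.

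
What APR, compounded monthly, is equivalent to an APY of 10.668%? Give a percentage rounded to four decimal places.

(1 + r/12)^12 − 1 = 0.10668, so 1 + r/12 = 1.10668^(1/12).
r/12 = 0.008483, so r = 0.101794 = 10.1794%.

10.1794%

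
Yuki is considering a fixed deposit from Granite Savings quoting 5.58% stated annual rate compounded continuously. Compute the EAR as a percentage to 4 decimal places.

5.7386%

With continuous compounding, EAR = e^0.0558 − 1.
e^0.0558 = 1.057386, so EAR = 0.057386 = 5.7386%.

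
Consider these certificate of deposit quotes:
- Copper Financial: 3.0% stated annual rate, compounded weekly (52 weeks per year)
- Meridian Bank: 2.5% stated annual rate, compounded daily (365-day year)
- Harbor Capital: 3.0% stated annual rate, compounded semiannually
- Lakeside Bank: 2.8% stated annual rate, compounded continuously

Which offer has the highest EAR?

Copper Financial: (1 + 0.030/52)^52 − 1 = 3.045%
Meridian Bank: (1 + 0.025/365)^365 − 1 = 2.531%
Harbor Capital: (1 + 0.030/2)^2 − 1 = 3.022%
Lakeside Bank: e^0.028 − 1 = 2.840%
The highest effective annual rate is Copper Financial at 3.045%.

Copper Financial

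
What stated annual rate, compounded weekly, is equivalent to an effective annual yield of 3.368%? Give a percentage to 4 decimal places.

(1 + r/52)^52 − 1 = 0.03368, so 1 + r/52 = 1.03368^(1/52).
r/52 = 0.000637, so r = 0.033136 = 3.3136%.

3.3136%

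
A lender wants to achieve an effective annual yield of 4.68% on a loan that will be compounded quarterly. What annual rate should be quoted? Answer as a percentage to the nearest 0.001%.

(1 + r/4)^4 − 1 = 0.0468, so 1 + r/4 = 1.0468^(1/4).
r/4 = 0.011500, so r = 0.046000 = 4.600%.

4.600%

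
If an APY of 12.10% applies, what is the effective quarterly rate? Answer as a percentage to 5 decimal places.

The per-quarter rate i satisfies (1 + i)^4 = 1 + 0.1210.
i = 1.1210^(1/4) − 1 = 0.0289669 = 2.89669%.

2.89669%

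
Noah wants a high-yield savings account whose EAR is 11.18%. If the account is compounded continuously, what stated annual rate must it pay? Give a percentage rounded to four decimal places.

10.5980%

Continuous: nominal r satisfies e^r − 1 = 0.1118.
r = ln(1 + 0.1118) = ln(1.1118) = 0.105980 = 10.5980%.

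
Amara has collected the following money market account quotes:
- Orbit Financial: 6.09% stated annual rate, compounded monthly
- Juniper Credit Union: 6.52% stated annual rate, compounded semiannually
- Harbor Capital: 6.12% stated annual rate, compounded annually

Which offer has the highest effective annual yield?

Juniper Credit Union

Orbit Financial: (1 + 0.0609/12)^12 − 1 = 6.263%
Juniper Credit Union: (1 + 0.0652/2)^2 − 1 = 6.626%
Harbor Capital: compounded annually, EAR = 6.120%
The highest effective annual rate is Juniper Credit Union at 6.626%.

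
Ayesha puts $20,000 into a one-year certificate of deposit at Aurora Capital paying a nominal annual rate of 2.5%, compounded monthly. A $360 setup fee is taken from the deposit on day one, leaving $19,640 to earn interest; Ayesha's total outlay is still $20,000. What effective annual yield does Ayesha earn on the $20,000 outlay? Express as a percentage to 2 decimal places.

Value after one year: 19,640 × (1 + 0.025/12)^12 = 19,640 × 1.025288 = $20,136.67.
Effective yield on the $20,000 outlay: 20,136.67 / 20,000 − 1 = 0.006833 = 0.68%.

0.68%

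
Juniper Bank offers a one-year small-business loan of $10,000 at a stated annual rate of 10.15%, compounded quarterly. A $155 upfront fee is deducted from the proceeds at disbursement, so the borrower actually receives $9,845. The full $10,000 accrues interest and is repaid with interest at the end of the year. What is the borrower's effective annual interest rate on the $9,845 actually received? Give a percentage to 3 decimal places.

12.283%

Amount owed after one year: 10,000 × (1 + 0.1015/4)^4 = 10,000 × 1.105429 = $11,054.29.
Effective rate on net proceeds: 11,054.29 / 9,845 − 1 = 0.122833 = 12.283%.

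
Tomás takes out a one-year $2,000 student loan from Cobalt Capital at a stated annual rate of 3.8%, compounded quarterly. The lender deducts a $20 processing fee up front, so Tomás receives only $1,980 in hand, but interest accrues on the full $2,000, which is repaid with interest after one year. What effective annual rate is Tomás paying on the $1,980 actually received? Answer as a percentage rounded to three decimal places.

Amount owed after one year: 2,000 × (1 + 0.038/4)^4 = 2,000 × 1.038545 = $2,077.09.
Effective rate on net proceeds: 2,077.09 / 1,980 − 1 = 0.049035 = 4.904%.

4.904%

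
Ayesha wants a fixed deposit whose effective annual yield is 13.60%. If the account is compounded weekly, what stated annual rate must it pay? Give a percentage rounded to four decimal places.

12.7670%

(1 + r/52)^52 − 1 = 0.1360, so 1 + r/52 = 1.1360^(1/52).
r/52 = 0.002455, so r = 0.127670 = 12.7670%.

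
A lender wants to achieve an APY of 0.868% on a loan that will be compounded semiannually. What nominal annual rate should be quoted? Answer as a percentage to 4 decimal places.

0.8661%

(1 + r/2)^2 − 1 = 0.00868, so 1 + r/2 = 1.00868^(1/2).
r/2 = 0.004331, so r = 0.008661 = 0.8661%.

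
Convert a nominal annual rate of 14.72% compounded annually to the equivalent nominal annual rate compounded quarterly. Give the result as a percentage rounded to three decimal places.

13.971%

Compounded annually, EAR = nominal = 0.147200.
Solve (1 + r/4)^4 = 1.147200: r/4 = 1.147200^(1/4) − 1 = 0.034927, so r = 0.139709 = 13.971%.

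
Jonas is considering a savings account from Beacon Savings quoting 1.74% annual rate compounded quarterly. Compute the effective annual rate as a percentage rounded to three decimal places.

EAR = (1 + 0.0174/4)^4 − 1.
= (1 + 0.004350)^4 − 1 = 1.017514 − 1 = 1.751%.

1.751%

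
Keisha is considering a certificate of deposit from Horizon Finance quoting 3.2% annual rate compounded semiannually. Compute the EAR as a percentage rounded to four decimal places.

EAR = (1 + 0.032/2)^2 − 1.
= 1.032256 − 1 = 3.2256%.

3.2256%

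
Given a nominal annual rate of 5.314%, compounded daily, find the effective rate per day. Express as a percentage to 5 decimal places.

0.01456%

With a nominal annual rate compounded daily, the periodic rate is the nominal rate divided by 365.
i = 0.05314 / 365 = 0.0001456 = 0.01456%.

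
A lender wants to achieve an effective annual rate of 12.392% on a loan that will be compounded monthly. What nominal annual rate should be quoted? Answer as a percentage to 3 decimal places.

11.739%

(1 + r/12)^12 − 1 = 0.12392, so 1 + r/12 = 1.12392^(1/12).
r/12 = 0.009783, so r = 0.117393 = 11.739%.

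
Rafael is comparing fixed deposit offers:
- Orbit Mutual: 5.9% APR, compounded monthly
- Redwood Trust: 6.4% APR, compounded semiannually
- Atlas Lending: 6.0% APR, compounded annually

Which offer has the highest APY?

Orbit Mutual: (1 + 0.059/12)^12 − 1 = 6.062%
Redwood Trust: (1 + 0.064/2)^2 − 1 = 6.502%
Atlas Lending: compounded annually, EAR = 6.000%
The highest effective annual rate is Redwood Trust at 6.502%.

Redwood Trust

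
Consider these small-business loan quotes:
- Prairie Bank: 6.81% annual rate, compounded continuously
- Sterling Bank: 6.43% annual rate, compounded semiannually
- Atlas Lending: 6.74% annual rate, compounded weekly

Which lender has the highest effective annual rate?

Prairie Bank: e^0.0681 − 1 = 7.047%
Sterling Bank: (1 + 0.0643/2)^2 − 1 = 6.533%
Atlas Lending: (1 + 0.0674/52)^52 − 1 = 6.968%
The highest effective annual rate is Prairie Bank at 7.047%.

Prairie Bank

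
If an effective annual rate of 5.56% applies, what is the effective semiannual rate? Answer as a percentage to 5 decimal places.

2.74240%

The per-half-year rate i satisfies (1 + i)^2 = 1 + 0.0556.
i = 1.0556^(1/2) − 1 = 0.0274240 = 2.74240%.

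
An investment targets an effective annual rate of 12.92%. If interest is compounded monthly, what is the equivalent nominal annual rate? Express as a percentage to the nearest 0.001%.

(1 + r/12)^12 − 1 = 0.1292, so 1 + r/12 = 1.1292^(1/12).
r/12 = 0.010177, so r = 0.122127 = 12.213%.

12.213%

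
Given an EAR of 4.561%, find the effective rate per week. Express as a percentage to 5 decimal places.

The per-week rate i satisfies (1 + i)^52 = 1 + 0.04561.
i = 1.04561^(1/52) − 1 = 0.0008581 = 0.08581%.

0.08581%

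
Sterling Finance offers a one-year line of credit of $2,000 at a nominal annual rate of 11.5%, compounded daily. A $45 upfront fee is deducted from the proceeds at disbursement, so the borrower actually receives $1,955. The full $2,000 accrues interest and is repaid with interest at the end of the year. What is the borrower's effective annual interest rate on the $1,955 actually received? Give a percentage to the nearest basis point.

Amount owed after one year: 2,000 × (1 + 0.115/365)^365 = 2,000 × 1.121853 = $2,243.71.
Effective rate on net proceeds: 2,243.71 / 1,955 − 1 = 0.147676 = 14.77%.

14.77%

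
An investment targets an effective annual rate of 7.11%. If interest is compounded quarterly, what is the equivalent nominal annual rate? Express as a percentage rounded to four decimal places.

(1 + r/4)^4 − 1 = 0.0711, so 1 + r/4 = 1.0711^(1/4).
r/4 = 0.017320, so r = 0.069279 = 6.9279%.

6.9279%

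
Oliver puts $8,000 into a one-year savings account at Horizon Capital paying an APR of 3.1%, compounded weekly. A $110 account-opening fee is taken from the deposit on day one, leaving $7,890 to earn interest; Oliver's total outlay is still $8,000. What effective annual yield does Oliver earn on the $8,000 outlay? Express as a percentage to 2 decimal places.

Value after one year: 7,890 × (1 + 0.031/52)^52 = 7,890 × 1.031476 = $8,138.35.
Effective yield on the $8,000 outlay: 8,138.35 / 8,000 − 1 = 0.017293 = 1.73%.

1.73%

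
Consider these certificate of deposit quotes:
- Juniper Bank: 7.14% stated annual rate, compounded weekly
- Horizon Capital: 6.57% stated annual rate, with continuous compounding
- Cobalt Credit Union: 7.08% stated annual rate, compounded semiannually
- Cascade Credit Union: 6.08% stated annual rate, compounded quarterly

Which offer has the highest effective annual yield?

Juniper Bank

Juniper Bank: (1 + 0.0714/52)^52 − 1 = 7.396%
Horizon Capital: e^0.0657 − 1 = 6.791%
Cobalt Credit Union: (1 + 0.0708/2)^2 − 1 = 7.205%
Cascade Credit Union: (1 + 0.0608/4)^4 − 1 = 6.220%
The highest effective annual rate is Juniper Bank at 7.396%.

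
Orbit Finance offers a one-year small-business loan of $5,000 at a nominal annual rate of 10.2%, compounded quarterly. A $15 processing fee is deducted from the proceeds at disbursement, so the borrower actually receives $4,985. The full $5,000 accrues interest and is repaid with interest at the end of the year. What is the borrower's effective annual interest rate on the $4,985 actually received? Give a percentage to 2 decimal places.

10.93%

Amount owed after one year: 5,000 × (1 + 0.102/4)^4 = 5,000 × 1.105968 = $5,529.84.
Effective rate on net proceeds: 5,529.84 / 4,985 − 1 = 0.109296 = 10.93%.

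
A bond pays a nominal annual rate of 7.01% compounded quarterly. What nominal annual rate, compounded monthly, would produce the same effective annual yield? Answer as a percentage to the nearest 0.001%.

EAR = (1 + 0.0701/4)^4 − 1 = 0.071964.
Solve (1 + r/12)^12 = 1.071964: r/12 = 1.071964^(1/12) − 1 = 0.005808, so r = 0.069694 = 6.969%.

6.969%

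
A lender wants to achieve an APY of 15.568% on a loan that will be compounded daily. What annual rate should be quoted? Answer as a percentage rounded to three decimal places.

(1 + r/365)^365 − 1 = 0.15568, so 1 + r/365 = 1.15568^(1/365).
r/365 = 0.000396, so r = 0.144718 = 14.472%.

14.472%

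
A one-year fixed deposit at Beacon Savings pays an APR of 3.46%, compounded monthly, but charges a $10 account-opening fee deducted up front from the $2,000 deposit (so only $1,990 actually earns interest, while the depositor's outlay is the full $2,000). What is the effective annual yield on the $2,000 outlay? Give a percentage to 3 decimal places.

2.998%

Value after one year: 1,990 × (1 + 0.0346/12)^12 = 1,990 × 1.035154 = $2,059.96.
Effective yield on the $2,000 outlay: 2,059.96 / 2,000 − 1 = 0.029978 = 2.998%.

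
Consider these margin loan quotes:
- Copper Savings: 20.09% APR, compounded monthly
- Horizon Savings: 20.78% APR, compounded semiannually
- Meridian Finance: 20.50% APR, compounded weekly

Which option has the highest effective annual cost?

Meridian Finance

Copper Savings: (1 + 0.2009/12)^12 − 1 = 22.047%
Horizon Savings: (1 + 0.2078/2)^2 − 1 = 21.860%
Meridian Finance: (1 + 0.2050/52)^52 − 1 = 22.703%
The highest effective annual rate is Meridian Finance at 22.703%.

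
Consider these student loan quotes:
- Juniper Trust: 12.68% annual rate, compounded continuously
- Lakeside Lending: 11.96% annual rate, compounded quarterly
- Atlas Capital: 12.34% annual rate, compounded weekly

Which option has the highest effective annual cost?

Juniper Trust: e^0.1268 − 1 = 13.519%
Lakeside Lending: (1 + 0.1196/4)^4 − 1 = 12.507%
Atlas Capital: (1 + 0.1234/52)^52 − 1 = 13.117%
The highest effective annual rate is Juniper Trust at 13.519%.

Juniper Trust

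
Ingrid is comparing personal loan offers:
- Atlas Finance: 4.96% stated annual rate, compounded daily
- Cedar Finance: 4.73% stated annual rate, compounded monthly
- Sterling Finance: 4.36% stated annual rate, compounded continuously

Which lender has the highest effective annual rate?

Atlas Finance: (1 + 0.0496/365)^365 − 1 = 5.085%
Cedar Finance: (1 + 0.0473/12)^12 − 1 = 4.834%
Sterling Finance: e^0.0436 − 1 = 4.456%
The highest effective annual rate is Atlas Finance at 5.085%.

Atlas Finance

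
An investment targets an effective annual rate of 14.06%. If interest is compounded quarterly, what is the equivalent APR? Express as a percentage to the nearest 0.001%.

13.374%

(1 + r/4)^4 − 1 = 0.1406, so 1 + r/4 = 1.1406^(1/4).
r/4 = 0.033435, so r = 0.133742 = 13.374%.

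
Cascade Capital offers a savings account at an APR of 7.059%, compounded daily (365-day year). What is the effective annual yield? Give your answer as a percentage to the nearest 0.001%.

7.313%

EAR = (1 + 0.07059/365)^365 − 1.
= 1.073134 − 1 = 7.313%.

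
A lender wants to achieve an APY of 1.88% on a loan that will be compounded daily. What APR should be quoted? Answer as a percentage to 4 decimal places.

(1 + r/365)^365 − 1 = 0.0188, so 1 + r/365 = 1.0188^(1/365).
r/365 = 0.000051, so r = 0.018626 = 1.8626%.

1.8626%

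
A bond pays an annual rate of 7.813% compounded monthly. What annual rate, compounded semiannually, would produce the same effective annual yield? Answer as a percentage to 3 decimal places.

7.941%

EAR = (1 + 0.07813/12)^12 − 1 = 0.080989.
Solve (1 + r/2)^2 = 1.080989: r/2 = 1.080989^(1/2) − 1 = 0.039706, so r = 0.079413 = 7.941%.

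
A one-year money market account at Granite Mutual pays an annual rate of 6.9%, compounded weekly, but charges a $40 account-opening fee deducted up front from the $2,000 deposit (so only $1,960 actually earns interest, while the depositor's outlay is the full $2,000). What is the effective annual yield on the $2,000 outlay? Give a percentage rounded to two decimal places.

Value after one year: 1,960 × (1 + 0.069/52)^52 = 1,960 × 1.071387 = $2,099.92.
Effective yield on the $2,000 outlay: 2,099.92 / 2,000 − 1 = 0.049959 = 5.00%.

5.00%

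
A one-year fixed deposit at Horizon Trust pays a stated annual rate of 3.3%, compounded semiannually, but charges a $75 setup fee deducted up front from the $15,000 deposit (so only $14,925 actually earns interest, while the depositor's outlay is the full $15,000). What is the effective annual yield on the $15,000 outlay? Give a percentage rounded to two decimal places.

2.81%

Value after one year: 14,925 × (1 + 0.033/2)^2 = 14,925 × 1.033272 = $15,421.59.
Effective yield on the $15,000 outlay: 15,421.59 / 15,000 − 1 = 0.028106 = 2.81%.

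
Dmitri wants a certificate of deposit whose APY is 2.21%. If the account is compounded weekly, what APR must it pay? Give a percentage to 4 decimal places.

2.1864%

(1 + r/52)^52 − 1 = 0.0221, so 1 + r/52 = 1.0221^(1/52).
r/52 = 0.000420, so r = 0.021864 = 2.1864%.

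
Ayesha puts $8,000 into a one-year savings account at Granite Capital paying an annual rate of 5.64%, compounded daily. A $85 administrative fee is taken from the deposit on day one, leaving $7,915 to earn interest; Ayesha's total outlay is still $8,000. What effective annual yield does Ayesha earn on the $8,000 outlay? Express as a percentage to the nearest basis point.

Value after one year: 7,915 × (1 + 0.0564/365)^365 = 7,915 × 1.058016 = $8,374.20.
Effective yield on the $8,000 outlay: 8,374.20 / 8,000 − 1 = 0.046775 = 4.68%.

4.68%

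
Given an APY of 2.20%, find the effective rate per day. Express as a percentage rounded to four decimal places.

0.0060%

The per-day rate i satisfies (1 + i)^365 = 1 + 0.0220.
i = 1.0220^(1/365) − 1 = 0.0000596 = 0.0060%.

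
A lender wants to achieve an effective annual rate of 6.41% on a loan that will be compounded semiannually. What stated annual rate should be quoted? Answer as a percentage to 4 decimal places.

(1 + r/2)^2 − 1 = 0.0641, so 1 + r/2 = 1.0641^(1/2).
r/2 = 0.031552, so r = 0.063104 = 6.3104%.

6.3104%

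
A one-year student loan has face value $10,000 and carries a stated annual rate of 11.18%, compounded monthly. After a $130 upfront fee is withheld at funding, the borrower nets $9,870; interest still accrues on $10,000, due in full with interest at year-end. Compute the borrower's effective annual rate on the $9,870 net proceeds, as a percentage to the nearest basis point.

13.24%

Amount owed after one year: 10,000 × (1 + 0.1118/12)^12 = 10,000 × 1.117711 = $11,177.11.
Effective rate on net proceeds: 11,177.11 / 9,870 − 1 = 0.132432 = 13.24%.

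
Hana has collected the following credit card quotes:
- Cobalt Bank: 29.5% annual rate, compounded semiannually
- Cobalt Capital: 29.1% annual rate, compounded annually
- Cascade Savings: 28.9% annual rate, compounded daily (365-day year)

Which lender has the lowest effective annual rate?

Cobalt Capital

Cobalt Bank: (1 + 0.295/2)^2 − 1 = 31.676%
Cobalt Capital: compounded annually, EAR = 29.100%
Cascade Savings: (1 + 0.289/365)^365 − 1 = 33.494%
The lowest effective annual rate is Cobalt Capital at 29.100%.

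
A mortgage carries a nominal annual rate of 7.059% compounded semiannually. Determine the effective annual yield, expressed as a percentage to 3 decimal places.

EAR = (1 + 0.07059/2)^2 − 1.
= (1 + 0.035295)^2 − 1 = 1.071836 − 1 = 7.184%.

7.184%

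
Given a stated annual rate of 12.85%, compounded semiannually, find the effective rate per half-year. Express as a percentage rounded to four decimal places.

With a nominal annual rate compounded semiannually, the periodic rate is the nominal rate divided by 2.
i = 0.1285 / 2 = 0.0642500 = 6.4250%.

6.4250%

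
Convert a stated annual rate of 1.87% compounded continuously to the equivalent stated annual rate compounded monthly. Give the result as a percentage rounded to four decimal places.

EAR under continuous compounding: e^0.0187 − 1 = 0.018876.
Solve (1 + r/12)^12 = 1.018876: r/12 = 1.018876^(1/12) − 1 = 0.001560, so r = 0.018715 = 1.8715%.

1.8715%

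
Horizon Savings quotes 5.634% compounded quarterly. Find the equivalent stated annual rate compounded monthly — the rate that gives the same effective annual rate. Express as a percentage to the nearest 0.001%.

5.608%

EAR = (1 + 0.05634/4)^4 − 1 = 0.057542.
Solve (1 + r/12)^12 = 1.057542: r/12 = 1.057542^(1/12) − 1 = 0.004673, so r = 0.056078 = 5.608%.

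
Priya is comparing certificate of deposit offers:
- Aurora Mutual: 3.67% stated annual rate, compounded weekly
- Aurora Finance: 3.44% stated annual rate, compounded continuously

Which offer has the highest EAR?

Aurora Mutual: (1 + 0.0367/52)^52 − 1 = 3.737%
Aurora Finance: e^0.0344 − 1 = 3.500%
The highest effective annual rate is Aurora Mutual at 3.737%.

Aurora Mutual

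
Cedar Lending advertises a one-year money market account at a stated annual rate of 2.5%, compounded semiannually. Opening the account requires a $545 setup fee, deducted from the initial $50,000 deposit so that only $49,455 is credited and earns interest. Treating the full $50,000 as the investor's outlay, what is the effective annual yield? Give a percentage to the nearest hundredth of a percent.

Value after one year: 49,455 × (1 + 0.025/2)^2 = 49,455 × 1.025156 = $50,699.10.
Effective yield on the $50,000 outlay: 50,699.10 / 50,000 − 1 = 0.013982 = 1.40%.

1.40%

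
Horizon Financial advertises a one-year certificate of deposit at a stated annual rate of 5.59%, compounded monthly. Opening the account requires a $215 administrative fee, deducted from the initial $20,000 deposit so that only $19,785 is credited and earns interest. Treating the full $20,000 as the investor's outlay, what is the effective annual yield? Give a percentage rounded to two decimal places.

4.60%

Value after one year: 19,785 × (1 + 0.0559/12)^12 = 19,785 × 1.057355 = $20,919.76.
Effective yield on the $20,000 outlay: 20,919.76 / 20,000 − 1 = 0.045988 = 4.60%.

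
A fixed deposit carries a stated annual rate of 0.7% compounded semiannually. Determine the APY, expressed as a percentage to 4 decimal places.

0.7012%

EAR = (1 + 0.007/2)^2 − 1.
= 1.007012 − 1 = 0.7012%.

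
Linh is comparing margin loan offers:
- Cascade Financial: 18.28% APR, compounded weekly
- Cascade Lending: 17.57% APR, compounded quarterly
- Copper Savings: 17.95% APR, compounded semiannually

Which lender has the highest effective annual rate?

Cascade Financial

Cascade Financial: (1 + 0.1828/52)^52 − 1 = 20.019%
Cascade Lending: (1 + 0.1757/4)^4 − 1 = 18.762%
Copper Savings: (1 + 0.1795/2)^2 − 1 = 18.756%
The highest effective annual rate is Cascade Financial at 20.019%.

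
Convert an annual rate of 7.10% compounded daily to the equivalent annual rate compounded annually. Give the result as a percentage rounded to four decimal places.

EAR = (1 + 0.0710/365)^365 − 1 = 0.073574.
Compounded annually, the equivalent nominal rate is the EAR itself: 7.3574%.

7.3574%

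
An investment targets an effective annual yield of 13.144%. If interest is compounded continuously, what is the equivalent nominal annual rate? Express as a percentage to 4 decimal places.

Continuous: nominal r satisfies e^r − 1 = 0.13144.
r = ln(1 + 0.13144) = ln(1.13144) = 0.123491 = 12.3491%.

12.3491%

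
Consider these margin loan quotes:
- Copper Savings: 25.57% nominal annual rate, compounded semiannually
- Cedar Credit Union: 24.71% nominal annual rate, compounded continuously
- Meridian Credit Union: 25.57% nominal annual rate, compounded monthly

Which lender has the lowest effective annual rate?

Copper Savings: (1 + 0.2557/2)^2 − 1 = 27.205%
Cedar Credit Union: e^0.2471 − 1 = 28.031%
Meridian Credit Union: (1 + 0.2557/12)^12 − 1 = 28.790%
The lowest effective annual rate is Copper Savings at 27.205%.

Copper Savings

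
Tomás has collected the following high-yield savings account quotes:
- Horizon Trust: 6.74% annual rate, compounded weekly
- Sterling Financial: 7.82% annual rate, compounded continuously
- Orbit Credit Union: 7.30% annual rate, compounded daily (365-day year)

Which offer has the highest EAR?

Sterling Financial

Horizon Trust: (1 + 0.0674/52)^52 − 1 = 6.968%
Sterling Financial: e^0.0782 − 1 = 8.134%
Orbit Credit Union: (1 + 0.0730/365)^365 − 1 = 7.572%
The highest effective annual rate is Sterling Financial at 8.134%.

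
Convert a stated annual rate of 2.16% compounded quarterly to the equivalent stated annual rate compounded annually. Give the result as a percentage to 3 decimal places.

2.178%

EAR = (1 + 0.0216/4)^4 − 1 = 0.021776.
Compounded annually, the equivalent nominal rate is the EAR itself: 2.178%.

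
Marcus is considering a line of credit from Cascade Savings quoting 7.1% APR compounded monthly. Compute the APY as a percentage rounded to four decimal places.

EAR = (1 + 0.071/12)^12 − 1.
= 1.073357 − 1 = 7.3357%.

7.3357%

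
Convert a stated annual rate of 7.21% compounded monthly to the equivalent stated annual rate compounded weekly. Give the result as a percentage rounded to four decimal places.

7.1934%

EAR = (1 + 0.0721/12)^12 − 1 = 0.074531.
Solve (1 + r/52)^52 = 1.074531: r/52 = 1.074531^(1/52) − 1 = 0.001383, so r = 0.071934 = 7.1934%.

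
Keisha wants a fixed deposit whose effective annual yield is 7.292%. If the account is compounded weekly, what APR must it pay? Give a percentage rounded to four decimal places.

(1 + r/52)^52 − 1 = 0.07292, so 1 + r/52 = 1.07292^(1/52).
r/52 = 0.001354, so r = 0.070432 = 7.0432%.

7.0432%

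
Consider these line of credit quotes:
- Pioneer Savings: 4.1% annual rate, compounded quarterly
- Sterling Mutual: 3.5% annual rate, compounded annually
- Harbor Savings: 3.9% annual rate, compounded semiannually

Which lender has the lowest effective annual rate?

Pioneer Savings: (1 + 0.041/4)^4 − 1 = 4.163%
Sterling Mutual: compounded annually, EAR = 3.500%
Harbor Savings: (1 + 0.039/2)^2 − 1 = 3.938%
The lowest effective annual rate is Sterling Mutual at 3.500%.

Sterling Mutual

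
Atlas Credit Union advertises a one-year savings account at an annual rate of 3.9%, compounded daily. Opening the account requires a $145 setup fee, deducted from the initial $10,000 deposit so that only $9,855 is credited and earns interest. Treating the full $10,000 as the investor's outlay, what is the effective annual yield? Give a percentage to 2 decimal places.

Value after one year: 9,855 × (1 + 0.039/365)^365 = 9,855 × 1.039768 = $10,246.92.
Effective yield on the $10,000 outlay: 10,246.92 / 10,000 − 1 = 0.024692 = 2.47%.

2.47%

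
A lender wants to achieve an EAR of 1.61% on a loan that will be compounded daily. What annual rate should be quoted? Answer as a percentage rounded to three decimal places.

(1 + r/365)^365 − 1 = 0.0161, so 1 + r/365 = 1.0161^(1/365).
r/365 = 0.000044, so r = 0.015972 = 1.597%.

1.597%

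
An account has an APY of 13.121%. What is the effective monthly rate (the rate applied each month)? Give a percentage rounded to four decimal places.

The per-month rate i satisfies (1 + i)^12 = 1 + 0.13121.
i = 1.13121^(1/12) − 1 = 0.0103269 = 1.0327%.

1.0327%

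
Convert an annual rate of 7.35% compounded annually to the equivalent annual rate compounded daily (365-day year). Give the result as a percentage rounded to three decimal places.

7.093%

Compounded annually, EAR = nominal = 0.073500.
Solve (1 + r/365)^365 = 1.073500: r/365 = 1.073500^(1/365) − 1 = 0.000194, so r = 0.070931 = 7.093%.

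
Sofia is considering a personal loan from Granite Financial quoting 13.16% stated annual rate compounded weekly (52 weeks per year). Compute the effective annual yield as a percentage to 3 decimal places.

14.046%

EAR = (1 + 0.1316/52)^52 − 1.
= (1 + 0.002531)^52 − 1 = 1.140462 − 1 = 14.046%.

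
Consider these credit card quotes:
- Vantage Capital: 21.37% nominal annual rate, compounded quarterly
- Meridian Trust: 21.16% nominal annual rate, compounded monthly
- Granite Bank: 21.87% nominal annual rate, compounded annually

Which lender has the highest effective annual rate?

Meridian Trust

Vantage Capital: (1 + 0.2137/4)^4 − 1 = 23.144%
Meridian Trust: (1 + 0.2116/12)^12 − 1 = 23.338%
Granite Bank: compounded annually, EAR = 21.870%
The highest effective annual rate is Meridian Trust at 23.338%.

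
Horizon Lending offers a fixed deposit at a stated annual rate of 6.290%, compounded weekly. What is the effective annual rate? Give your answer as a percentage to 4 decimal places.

EAR = (1 + 0.06290/52)^52 − 1.
= (1 + 0.001210)^52 − 1 = 1.064880 − 1 = 6.4880%.

6.4880%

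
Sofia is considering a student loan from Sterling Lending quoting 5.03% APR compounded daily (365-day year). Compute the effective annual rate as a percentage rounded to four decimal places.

5.1583%

EAR = (1 + 0.0503/365)^365 − 1.
= (1 + 0.000138)^365 − 1 = 1.051583 − 1 = 5.1583%.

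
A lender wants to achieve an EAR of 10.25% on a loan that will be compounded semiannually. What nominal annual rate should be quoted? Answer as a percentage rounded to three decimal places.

10.000%

(1 + r/2)^2 − 1 = 0.1025, so 1 + r/2 = 1.1025^(1/2).
r/2 = 0.050000, so r = 0.100000 = 10.000%.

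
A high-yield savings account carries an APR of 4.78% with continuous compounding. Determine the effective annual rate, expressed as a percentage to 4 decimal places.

With continuous compounding, EAR = e^0.0478 − 1.
e^0.0478 = 1.048961, so EAR = 0.048961 = 4.8961%.

4.8961%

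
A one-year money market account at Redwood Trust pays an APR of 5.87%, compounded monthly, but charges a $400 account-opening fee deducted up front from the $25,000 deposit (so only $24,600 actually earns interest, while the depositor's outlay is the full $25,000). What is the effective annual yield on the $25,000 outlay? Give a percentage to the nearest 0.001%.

4.334%

Value after one year: 24,600 × (1 + 0.0587/12)^12 = 24,600 × 1.060305 = $26,083.51.
Effective yield on the $25,000 outlay: 26,083.51 / 25,000 − 1 = 0.043340 = 4.334%.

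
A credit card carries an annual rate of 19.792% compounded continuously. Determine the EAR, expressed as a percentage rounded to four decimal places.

21.8865%

With continuous compounding, EAR = e^0.19792 − 1.
e^0.19792 = 1.218865, so EAR = 0.218865 = 21.8865%.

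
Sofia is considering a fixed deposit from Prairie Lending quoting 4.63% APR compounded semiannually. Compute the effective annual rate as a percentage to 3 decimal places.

EAR = (1 + 0.0463/2)^2 − 1.
= (1 + 0.023150)^2 − 1 = 1.046836 − 1 = 4.684%.

4.684%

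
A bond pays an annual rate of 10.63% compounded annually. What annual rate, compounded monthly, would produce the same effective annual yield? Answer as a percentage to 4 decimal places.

10.1448%

Compounded annually, EAR = nominal = 0.106300.
Solve (1 + r/12)^12 = 1.106300: r/12 = 1.106300^(1/12) − 1 = 0.008454, so r = 0.101448 = 10.1448%.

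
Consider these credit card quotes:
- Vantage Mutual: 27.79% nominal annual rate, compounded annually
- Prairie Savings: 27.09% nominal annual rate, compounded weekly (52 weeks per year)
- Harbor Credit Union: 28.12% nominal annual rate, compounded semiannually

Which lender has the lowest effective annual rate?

Vantage Mutual

Vantage Mutual: compounded annually, EAR = 27.790%
Prairie Savings: (1 + 0.2709/52)^52 − 1 = 31.022%
Harbor Credit Union: (1 + 0.2812/2)^2 − 1 = 30.097%
The lowest effective annual rate is Vantage Mutual at 27.790%.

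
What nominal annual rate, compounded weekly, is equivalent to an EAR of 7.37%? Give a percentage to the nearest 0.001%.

(1 + r/52)^52 − 1 = 0.0737, so 1 + r/52 = 1.0737^(1/52).
r/52 = 0.001368, so r = 0.071159 = 7.116%.

7.116%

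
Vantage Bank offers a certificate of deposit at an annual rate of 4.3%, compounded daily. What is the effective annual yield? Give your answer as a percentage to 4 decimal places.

4.3935%

EAR = (1 + 0.043/365)^365 − 1.
= (1 + 0.000118)^365 − 1 = 1.043935 − 1 = 4.3935%.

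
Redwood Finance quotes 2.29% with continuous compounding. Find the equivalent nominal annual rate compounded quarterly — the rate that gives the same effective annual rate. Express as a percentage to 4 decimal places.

2.2966%

EAR under continuous compounding: e^0.0229 − 1 = 0.023164.
Solve (1 + r/4)^4 = 1.023164: r/4 = 1.023164^(1/4) − 1 = 0.005741, so r = 0.022966 = 2.2966%.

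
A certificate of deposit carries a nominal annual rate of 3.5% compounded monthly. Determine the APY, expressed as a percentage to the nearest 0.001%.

EAR = (1 + 0.035/12)^12 − 1.
= (1 + 0.002917)^12 − 1 = 1.035567 − 1 = 3.557%.

3.557%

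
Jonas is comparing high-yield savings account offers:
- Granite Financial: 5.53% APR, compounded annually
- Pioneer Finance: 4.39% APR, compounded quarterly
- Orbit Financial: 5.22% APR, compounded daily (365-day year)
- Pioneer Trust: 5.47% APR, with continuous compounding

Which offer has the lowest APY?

Pioneer Finance

Granite Financial: compounded annually, EAR = 5.530%
Pioneer Finance: (1 + 0.0439/4)^4 − 1 = 4.463%
Orbit Financial: (1 + 0.0522/365)^365 − 1 = 5.358%
Pioneer Trust: e^0.0547 − 1 = 5.622%
The lowest effective annual rate is Pioneer Finance at 4.463%.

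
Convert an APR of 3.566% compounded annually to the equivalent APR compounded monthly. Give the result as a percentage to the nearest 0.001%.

Compounded annually, EAR = nominal = 0.035660.
Solve (1 + r/12)^12 = 1.035660: r/12 = 1.035660^(1/12) − 1 = 0.002924, so r = 0.035090 = 3.509%.

3.509%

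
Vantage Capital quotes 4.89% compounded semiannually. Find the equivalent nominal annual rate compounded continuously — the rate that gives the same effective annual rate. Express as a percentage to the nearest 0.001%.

EAR = (1 + 0.0489/2)^2 − 1 = 0.049498.
Equivalent continuous rate: r = ln(1 + 0.049498) = 0.048312 = 4.831%.

4.831%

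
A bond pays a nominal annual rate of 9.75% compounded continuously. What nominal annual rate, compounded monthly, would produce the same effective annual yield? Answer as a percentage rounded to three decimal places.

EAR under continuous compounding: e^0.0975 − 1 = 0.102411.
Solve (1 + r/12)^12 = 1.102411: r/12 = 1.102411^(1/12) − 1 = 0.008158, so r = 0.097897 = 9.790%.

9.790%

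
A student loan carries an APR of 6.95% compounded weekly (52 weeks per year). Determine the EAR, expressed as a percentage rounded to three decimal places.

EAR = (1 + 0.0695/52)^52 − 1.
= (1 + 0.001337)^52 − 1 = 1.071922 − 1 = 7.192%.

7.192%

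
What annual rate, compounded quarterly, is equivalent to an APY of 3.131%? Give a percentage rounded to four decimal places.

3.0949%

(1 + r/4)^4 − 1 = 0.03131, so 1 + r/4 = 1.03131^(1/4).
r/4 = 0.007737, so r = 0.030949 = 3.0949%.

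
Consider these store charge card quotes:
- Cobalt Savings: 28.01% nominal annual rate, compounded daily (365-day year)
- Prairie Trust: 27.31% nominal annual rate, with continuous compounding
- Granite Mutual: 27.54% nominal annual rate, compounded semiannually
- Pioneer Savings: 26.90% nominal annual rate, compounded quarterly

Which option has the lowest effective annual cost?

Granite Mutual

Cobalt Savings: (1 + 0.2801/365)^365 − 1 = 32.312%
Prairie Trust: e^0.2731 − 1 = 31.403%
Granite Mutual: (1 + 0.2754/2)^2 − 1 = 29.436%
Pioneer Savings: (1 + 0.2690/4)^4 − 1 = 29.737%
The lowest effective annual rate is Granite Mutual at 29.436%.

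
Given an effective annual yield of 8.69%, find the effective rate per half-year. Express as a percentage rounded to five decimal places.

4.25450%

The per-half-year rate i satisfies (1 + i)^2 = 1 + 0.0869.
i = 1.0869^(1/2) − 1 = 0.0425450 = 4.25450%.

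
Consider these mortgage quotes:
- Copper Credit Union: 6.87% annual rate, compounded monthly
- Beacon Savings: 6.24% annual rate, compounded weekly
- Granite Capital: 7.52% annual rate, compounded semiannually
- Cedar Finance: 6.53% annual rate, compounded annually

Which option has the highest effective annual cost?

Granite Capital

Copper Credit Union: (1 + 0.0687/12)^12 − 1 = 7.091%
Beacon Savings: (1 + 0.0624/52)^52 − 1 = 6.435%
Granite Capital: (1 + 0.0752/2)^2 − 1 = 7.661%
Cedar Finance: compounded annually, EAR = 6.530%
The highest effective annual rate is Granite Capital at 7.661%.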